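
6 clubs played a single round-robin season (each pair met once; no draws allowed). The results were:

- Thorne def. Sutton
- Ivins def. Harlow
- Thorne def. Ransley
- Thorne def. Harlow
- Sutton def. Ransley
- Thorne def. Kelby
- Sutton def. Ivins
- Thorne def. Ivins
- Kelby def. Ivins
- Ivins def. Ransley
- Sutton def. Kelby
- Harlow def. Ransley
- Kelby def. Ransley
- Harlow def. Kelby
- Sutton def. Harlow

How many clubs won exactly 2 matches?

Win totals: Ivins 2, Sutton 4, Kelby 2, Harlow 2, Thorne 5, Ransley 0.
Exactly 2: Ivins, Kelby, Harlow — 3 clubs.

3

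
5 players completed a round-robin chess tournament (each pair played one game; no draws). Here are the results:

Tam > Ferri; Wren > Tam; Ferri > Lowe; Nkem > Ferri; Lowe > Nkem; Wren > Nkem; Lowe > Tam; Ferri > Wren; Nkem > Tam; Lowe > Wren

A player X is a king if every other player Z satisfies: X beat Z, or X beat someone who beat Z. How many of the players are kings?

Lowe reaches everyone (king).
Tam cannot reach Nkem in two steps.
Wren cannot reach Lowe in two steps.
Nkem reaches everyone (king).
Ferri reaches everyone (king).
Kings: Lowe, Nkem, Ferri — 3.

3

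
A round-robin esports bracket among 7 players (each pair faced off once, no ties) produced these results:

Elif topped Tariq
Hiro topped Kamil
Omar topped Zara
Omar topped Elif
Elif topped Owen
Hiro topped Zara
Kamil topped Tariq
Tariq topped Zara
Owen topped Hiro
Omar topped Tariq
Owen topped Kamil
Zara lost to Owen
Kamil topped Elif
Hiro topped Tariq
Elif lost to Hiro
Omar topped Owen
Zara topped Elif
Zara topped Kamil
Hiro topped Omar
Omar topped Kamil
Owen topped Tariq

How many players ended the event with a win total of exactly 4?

Win totals: Zara 2, Kamil 2, Elif 2, Hiro 5, Owen 4, Omar 5, Tariq 1.
Exactly 4: Owen — 1 player.

1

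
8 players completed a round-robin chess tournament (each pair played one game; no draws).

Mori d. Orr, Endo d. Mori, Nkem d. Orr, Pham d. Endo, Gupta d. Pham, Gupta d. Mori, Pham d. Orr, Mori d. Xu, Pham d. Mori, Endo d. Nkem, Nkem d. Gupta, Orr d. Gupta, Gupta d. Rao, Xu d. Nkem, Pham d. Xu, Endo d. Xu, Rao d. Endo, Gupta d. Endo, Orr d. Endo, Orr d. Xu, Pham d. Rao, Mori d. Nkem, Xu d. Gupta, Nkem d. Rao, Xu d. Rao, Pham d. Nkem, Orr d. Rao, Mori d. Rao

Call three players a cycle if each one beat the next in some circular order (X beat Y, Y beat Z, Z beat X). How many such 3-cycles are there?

14

Win totals: Orr 4, Mori 4, Xu 3, Nkem 3, Pham 6, Rao 1, Endo 3, Gupta 4.
A player with w wins dominates both others in C(w,2) triples; summing gives 6 + 6 + 3 + 3 + 15 + 0 + 3 + 6 = 42 transitive triples.
Total triples C(8,3) = 56, so cyclic triples = 56 − 42 = 14.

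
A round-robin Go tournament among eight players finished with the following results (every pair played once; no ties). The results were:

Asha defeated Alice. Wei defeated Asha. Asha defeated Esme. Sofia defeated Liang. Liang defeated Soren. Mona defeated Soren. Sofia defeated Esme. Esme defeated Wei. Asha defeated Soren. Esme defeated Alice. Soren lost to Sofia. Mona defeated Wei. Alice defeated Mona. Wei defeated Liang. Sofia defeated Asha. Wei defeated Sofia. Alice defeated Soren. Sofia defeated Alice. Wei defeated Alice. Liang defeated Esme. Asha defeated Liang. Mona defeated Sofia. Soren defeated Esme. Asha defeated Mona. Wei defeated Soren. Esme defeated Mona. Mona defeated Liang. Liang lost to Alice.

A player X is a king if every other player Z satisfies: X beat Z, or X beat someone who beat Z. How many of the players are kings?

5

Liang cannot reach Sofia, Asha in two steps.
Mona reaches everyone (king).
Soren cannot reach Liang, Sofia, Asha in two steps.
Wei reaches everyone (king).
Esme reaches everyone (king).
Alice cannot reach Asha in two steps.
Sofia reaches everyone (king).
Asha reaches everyone (king).
Kings: Mona, Wei, Esme, Sofia, Asha — 5.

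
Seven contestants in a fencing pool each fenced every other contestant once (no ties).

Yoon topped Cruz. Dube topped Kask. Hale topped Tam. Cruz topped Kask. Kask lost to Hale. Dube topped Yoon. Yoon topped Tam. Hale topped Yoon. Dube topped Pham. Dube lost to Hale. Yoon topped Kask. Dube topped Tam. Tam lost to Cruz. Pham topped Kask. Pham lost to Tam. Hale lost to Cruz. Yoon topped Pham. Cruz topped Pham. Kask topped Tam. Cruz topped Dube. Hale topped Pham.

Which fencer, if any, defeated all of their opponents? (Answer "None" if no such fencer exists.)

None

Highest win total is Hale with 5 (out of 6 possible).
Hale lost to Cruz, so no fencer went undefeated.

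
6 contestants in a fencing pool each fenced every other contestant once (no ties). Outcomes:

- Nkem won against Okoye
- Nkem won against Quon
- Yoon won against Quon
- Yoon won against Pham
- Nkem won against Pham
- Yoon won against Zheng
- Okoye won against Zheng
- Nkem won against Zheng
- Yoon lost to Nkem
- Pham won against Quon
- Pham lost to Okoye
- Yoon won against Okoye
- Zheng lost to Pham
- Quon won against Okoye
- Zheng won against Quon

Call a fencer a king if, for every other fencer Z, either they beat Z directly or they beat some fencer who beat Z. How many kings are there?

Zheng cannot reach Nkem, Pham, Yoon in two steps.
Nkem reaches everyone (king).
Quon cannot reach Nkem, Yoon in two steps.
Okoye cannot reach Nkem, Yoon in two steps.
Pham cannot reach Nkem, Yoon in two steps.
Yoon cannot reach Nkem in two steps.
Kings: Nkem — 1.

1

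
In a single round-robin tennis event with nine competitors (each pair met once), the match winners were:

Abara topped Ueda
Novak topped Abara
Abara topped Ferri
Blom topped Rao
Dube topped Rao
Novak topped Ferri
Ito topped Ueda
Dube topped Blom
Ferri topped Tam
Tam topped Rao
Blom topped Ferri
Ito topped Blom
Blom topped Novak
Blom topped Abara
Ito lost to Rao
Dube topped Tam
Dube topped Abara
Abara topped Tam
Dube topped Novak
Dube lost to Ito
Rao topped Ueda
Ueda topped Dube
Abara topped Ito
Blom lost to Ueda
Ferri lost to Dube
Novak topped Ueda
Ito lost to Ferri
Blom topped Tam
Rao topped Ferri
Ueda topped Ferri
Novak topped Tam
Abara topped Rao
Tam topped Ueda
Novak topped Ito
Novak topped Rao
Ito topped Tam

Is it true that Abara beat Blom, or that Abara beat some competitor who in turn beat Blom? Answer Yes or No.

Yes

Abara did not beat Blom directly.
Abara beat Ueda, Tam, Ito, Ferri, Rao. Of those, Ueda beat Blom.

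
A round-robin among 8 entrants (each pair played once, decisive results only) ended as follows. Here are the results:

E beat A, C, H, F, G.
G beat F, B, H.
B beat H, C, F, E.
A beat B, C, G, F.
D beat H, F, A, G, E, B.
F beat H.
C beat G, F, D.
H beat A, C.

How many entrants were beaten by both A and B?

A beat: B, C, F, G.
B beat: C, E, F, H.
Both beat: C, F — 2.

2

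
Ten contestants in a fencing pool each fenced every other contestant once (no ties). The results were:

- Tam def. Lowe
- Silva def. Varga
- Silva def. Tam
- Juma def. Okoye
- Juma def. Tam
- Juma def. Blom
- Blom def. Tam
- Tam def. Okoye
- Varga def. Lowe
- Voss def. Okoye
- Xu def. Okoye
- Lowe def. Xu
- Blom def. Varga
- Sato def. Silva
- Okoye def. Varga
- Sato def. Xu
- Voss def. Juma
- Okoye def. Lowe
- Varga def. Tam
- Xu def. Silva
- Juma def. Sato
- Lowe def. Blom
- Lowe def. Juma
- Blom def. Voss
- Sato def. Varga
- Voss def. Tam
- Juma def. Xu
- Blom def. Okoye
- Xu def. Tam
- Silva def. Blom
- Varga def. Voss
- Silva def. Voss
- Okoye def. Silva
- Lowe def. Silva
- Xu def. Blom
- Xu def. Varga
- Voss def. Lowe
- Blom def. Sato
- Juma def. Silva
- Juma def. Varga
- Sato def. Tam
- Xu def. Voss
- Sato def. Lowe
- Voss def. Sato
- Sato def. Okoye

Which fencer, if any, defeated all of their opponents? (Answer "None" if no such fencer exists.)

None

Highest win total is Juma with 7 (out of 9 possible).
Juma lost to Voss, Lowe, so no fencer went undefeated.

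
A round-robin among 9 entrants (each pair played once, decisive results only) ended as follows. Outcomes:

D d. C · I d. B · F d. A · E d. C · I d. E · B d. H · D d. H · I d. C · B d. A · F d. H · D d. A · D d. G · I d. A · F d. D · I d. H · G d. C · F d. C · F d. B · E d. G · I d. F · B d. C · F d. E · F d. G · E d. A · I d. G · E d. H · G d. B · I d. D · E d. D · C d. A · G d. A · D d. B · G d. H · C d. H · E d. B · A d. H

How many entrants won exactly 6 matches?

Win totals: A 1, B 3, C 2, D 5, E 6, F 7, G 4, H 0, I 8.
Exactly 6: E — 1 entrant.

1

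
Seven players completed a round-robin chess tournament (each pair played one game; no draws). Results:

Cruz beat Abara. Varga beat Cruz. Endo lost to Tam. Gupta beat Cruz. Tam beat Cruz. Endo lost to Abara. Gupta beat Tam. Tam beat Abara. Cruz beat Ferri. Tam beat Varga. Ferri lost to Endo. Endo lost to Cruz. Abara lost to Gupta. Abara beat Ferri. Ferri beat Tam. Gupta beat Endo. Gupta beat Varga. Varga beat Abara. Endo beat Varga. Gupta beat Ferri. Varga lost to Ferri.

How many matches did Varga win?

Varga's results: beat Abara, Cruz; lost to Ferri, Gupta, Tam, Endo.
That is 2 wins.

2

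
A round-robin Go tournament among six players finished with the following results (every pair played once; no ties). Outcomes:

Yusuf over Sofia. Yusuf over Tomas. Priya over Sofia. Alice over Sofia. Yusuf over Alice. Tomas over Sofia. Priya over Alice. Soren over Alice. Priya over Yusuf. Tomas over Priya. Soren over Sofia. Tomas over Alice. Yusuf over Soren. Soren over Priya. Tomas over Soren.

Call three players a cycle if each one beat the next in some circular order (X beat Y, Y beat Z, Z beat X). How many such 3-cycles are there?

Win totals: Soren 3, Alice 1, Yusuf 4, Priya 3, Tomas 4, Sofia 0.
A player with w wins dominates both others in C(w,2) triples; summing gives 3 + 0 + 6 + 3 + 6 + 0 = 18 transitive triples.
Total triples C(6,3) = 20, so cyclic triples = 20 − 18 = 2.

2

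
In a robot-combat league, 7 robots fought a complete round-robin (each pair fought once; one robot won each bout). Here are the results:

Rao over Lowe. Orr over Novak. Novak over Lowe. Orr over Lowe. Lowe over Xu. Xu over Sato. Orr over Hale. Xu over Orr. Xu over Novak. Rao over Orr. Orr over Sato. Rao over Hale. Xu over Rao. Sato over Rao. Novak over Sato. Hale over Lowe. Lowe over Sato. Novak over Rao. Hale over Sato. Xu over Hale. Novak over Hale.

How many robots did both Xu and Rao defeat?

Xu beat: Hale, Rao, Novak, Sato, Orr.
Rao beat: Hale, Orr, Lowe.
Both beat: Hale, Orr — 2.

2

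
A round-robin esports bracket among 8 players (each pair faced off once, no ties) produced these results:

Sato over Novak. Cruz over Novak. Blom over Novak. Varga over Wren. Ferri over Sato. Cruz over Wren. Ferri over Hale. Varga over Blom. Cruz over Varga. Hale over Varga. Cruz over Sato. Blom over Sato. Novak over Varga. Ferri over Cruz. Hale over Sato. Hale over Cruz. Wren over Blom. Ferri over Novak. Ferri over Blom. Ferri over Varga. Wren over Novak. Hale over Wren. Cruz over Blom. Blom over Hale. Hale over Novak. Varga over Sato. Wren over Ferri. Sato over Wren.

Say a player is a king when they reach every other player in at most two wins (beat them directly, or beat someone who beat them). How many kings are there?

4

Cruz reaches everyone (king).
Wren reaches everyone (king).
Novak cannot reach Cruz, Ferri, Hale in two steps.
Ferri reaches everyone (king).
Sato cannot reach Cruz, Hale in two steps.
Blom cannot reach Ferri in two steps.
Hale reaches everyone (king).
Varga cannot reach Cruz in two steps.
Kings: Cruz, Wren, Ferri, Hale — 4.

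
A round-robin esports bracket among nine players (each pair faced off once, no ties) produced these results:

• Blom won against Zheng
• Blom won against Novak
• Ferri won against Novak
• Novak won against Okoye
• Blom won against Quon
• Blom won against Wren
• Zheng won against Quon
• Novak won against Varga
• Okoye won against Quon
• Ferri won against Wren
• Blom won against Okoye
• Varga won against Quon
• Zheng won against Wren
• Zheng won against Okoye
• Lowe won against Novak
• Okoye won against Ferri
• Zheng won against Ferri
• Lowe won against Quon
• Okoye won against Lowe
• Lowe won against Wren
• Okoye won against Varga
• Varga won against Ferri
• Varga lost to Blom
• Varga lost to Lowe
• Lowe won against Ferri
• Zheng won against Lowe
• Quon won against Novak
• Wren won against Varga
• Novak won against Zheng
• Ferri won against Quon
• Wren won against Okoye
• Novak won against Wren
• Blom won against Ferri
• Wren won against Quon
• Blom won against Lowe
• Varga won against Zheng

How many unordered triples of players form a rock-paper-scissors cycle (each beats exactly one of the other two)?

15

Win totals: Zheng 5, Wren 3, Blom 8, Lowe 5, Quon 1, Ferri 3, Novak 4, Okoye 4, Varga 3.
A player with w wins dominates both others in C(w,2) triples; summing gives 10 + 3 + 28 + 10 + 0 + 3 + 6 + 6 + 3 = 69 transitive triples.
Total triples C(9,3) = 84, so cyclic triples = 84 − 69 = 15.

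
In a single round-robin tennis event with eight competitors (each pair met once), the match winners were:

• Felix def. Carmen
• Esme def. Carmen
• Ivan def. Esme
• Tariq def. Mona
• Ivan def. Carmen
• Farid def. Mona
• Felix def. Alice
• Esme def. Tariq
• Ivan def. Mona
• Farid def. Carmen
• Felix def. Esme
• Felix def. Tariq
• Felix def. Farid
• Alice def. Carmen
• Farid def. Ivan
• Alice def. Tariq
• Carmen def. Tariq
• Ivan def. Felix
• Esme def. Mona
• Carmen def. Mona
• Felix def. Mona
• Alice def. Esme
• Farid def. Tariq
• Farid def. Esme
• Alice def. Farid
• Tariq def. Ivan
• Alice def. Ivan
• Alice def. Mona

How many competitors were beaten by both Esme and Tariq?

1

Esme beat: Mona, Tariq, Carmen.
Tariq beat: Ivan, Mona.
Both beat: Mona — 1.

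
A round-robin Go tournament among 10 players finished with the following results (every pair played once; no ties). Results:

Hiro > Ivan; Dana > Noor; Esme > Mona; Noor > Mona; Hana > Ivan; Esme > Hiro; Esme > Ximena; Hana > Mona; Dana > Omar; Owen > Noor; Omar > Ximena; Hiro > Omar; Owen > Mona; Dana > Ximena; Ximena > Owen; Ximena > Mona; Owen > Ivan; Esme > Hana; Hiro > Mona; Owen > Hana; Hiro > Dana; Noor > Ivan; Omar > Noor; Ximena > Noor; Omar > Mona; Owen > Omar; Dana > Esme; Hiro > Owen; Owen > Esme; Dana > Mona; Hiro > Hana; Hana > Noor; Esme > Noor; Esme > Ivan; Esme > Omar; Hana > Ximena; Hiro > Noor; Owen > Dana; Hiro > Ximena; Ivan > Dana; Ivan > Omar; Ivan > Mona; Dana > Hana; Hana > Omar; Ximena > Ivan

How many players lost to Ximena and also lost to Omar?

Ximena beat: Owen, Noor, Ivan, Mona.
Omar beat: Ximena, Noor, Mona.
Both beat: Noor, Mona — 2.

2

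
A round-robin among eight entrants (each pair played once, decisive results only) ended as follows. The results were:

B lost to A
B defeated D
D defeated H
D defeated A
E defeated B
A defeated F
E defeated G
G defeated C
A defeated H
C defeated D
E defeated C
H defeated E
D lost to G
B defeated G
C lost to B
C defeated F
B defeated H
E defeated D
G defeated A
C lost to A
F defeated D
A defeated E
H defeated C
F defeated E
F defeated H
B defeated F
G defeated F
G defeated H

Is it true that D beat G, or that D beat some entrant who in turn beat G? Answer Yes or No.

No

D did not beat G directly.
D beat A, H, but each of them lost to G. No two-step path.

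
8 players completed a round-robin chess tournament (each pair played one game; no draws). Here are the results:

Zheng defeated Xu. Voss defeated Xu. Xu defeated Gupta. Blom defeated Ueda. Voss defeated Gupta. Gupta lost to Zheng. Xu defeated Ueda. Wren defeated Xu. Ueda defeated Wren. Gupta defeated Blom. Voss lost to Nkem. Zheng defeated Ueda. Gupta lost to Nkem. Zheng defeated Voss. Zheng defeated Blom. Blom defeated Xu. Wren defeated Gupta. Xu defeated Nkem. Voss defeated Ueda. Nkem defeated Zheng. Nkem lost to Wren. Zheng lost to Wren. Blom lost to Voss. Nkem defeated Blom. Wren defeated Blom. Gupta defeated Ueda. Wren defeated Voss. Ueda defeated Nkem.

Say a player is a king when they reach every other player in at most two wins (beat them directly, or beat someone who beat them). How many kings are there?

Zheng reaches everyone (king).
Wren reaches everyone (king).
Gupta cannot reach Zheng, Voss in two steps.
Blom cannot reach Zheng, Voss in two steps.
Xu reaches everyone (king).
Voss cannot reach Zheng in two steps.
Ueda reaches everyone (king).
Nkem cannot reach Wren in two steps.
Kings: Zheng, Wren, Xu, Ueda — 4.

4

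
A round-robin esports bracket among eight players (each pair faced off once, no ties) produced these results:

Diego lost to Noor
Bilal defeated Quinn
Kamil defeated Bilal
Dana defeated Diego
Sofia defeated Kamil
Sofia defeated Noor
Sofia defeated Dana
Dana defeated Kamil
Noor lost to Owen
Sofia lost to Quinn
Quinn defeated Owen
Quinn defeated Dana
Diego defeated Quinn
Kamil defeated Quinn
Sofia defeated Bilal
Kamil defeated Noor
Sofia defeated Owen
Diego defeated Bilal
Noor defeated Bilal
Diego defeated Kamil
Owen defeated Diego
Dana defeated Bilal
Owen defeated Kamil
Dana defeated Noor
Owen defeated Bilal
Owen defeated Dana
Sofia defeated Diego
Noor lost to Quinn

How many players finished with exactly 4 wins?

2

Win totals: Noor 2, Kamil 3, Sofia 6, Diego 3, Quinn 4, Owen 5, Bilal 1, Dana 4.
Exactly 4: Quinn, Dana — 2 players.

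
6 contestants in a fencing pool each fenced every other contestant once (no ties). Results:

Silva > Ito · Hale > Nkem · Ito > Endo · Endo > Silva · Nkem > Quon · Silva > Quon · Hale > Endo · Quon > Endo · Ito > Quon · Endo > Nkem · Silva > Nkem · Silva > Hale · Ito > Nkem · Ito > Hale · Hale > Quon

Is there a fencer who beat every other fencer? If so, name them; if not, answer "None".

None

Highest win total is Silva with 4 (out of 5 possible).
Silva lost to Endo, so no fencer went undefeated.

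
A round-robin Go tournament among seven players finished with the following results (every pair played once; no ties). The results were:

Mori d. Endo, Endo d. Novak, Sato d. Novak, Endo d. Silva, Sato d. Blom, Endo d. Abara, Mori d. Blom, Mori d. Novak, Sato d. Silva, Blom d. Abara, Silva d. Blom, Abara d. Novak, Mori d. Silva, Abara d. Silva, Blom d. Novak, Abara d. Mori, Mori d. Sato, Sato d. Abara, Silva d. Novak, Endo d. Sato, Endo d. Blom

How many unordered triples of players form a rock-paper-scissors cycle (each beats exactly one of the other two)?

4

Win totals: Blom 2, Silva 2, Sato 4, Endo 5, Abara 3, Mori 5, Novak 0.
A player with w wins dominates both others in C(w,2) triples; summing gives 1 + 1 + 6 + 10 + 3 + 10 + 0 = 31 transitive triples.
Total triples C(7,3) = 35, so cyclic triples = 35 − 31 = 4.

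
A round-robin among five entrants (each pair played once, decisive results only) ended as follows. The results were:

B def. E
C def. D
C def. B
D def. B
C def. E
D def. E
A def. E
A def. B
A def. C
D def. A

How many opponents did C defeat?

3

C's results: beat B, D, E; lost to A.
That is 3 wins.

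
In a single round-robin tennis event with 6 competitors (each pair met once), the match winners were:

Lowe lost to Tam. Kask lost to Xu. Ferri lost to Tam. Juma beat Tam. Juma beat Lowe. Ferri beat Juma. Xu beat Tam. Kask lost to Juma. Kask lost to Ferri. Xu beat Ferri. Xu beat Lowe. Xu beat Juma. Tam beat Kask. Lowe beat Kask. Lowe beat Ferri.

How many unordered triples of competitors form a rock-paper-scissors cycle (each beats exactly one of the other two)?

Of the C(6,3) = 20 triples, the cyclic ones are: {Juma, Ferri, Lowe}; {Juma, Ferri, Tam}.
That is 2.

2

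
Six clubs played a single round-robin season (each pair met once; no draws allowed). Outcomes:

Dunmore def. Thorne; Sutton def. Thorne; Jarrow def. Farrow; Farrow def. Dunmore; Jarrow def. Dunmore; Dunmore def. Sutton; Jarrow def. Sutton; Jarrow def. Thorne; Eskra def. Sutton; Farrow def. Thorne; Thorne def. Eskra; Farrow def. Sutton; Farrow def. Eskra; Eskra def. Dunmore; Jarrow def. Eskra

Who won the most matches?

Win totals: Sutton 1, Eskra 2, Dunmore 2, Thorne 1, Jarrow 5, Farrow 4.
Jarrow leads with 5 wins (next highest: 4).

Jarrow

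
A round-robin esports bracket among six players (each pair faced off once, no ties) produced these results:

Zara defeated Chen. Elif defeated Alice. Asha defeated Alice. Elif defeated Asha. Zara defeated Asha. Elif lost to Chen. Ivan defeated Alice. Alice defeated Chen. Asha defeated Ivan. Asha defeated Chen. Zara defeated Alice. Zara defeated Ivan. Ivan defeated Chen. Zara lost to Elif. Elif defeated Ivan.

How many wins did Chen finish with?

1

Chen's results: beat Elif; lost to Zara, Alice, Asha, Ivan.
That is 1 win.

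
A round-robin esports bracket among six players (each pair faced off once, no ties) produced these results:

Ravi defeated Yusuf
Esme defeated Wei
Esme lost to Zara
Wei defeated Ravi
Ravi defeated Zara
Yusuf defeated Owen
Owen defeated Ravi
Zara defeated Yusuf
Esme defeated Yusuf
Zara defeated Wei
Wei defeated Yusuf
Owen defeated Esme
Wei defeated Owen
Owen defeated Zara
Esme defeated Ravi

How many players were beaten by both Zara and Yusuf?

0

Zara beat: Esme, Yusuf, Wei.
Yusuf beat: Owen.
No one was beaten by both.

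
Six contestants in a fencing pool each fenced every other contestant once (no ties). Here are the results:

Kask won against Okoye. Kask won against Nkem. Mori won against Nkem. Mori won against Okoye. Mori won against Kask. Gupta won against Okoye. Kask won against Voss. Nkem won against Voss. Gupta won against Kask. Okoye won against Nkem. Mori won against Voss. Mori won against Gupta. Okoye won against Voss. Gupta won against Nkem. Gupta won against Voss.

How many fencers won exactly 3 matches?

1

Win totals: Voss 0, Kask 3, Okoye 2, Gupta 4, Mori 5, Nkem 1.
Exactly 3: Kask — 1 fencer.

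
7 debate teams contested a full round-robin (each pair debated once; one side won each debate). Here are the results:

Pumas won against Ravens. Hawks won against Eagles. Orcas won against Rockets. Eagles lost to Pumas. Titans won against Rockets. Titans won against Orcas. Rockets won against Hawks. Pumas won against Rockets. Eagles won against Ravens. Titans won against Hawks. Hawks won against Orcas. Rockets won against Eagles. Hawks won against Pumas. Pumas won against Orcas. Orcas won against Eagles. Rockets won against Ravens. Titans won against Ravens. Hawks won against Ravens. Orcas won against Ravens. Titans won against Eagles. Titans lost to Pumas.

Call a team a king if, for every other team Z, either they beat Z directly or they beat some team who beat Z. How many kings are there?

3

Orcas cannot reach Pumas, Titans in two steps.
Eagles cannot reach Orcas, Pumas, Hawks, Rockets, Titans in two steps.
Pumas reaches everyone (king).
Hawks reaches everyone (king).
Ravens cannot reach Orcas, Eagles, Pumas, Hawks, Rockets, Titans in two steps.
Rockets cannot reach Titans in two steps.
Titans reaches everyone (king).
Kings: Pumas, Hawks, Titans — 3.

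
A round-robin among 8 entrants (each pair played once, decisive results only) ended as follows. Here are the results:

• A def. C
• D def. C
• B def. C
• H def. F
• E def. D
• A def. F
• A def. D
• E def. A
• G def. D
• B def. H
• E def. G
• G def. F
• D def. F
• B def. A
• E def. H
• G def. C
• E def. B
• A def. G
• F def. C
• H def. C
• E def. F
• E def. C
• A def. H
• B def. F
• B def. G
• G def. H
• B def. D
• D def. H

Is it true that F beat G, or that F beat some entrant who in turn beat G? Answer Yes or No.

No

F did not beat G directly.
F beat C, but each of them lost to G. No two-step path.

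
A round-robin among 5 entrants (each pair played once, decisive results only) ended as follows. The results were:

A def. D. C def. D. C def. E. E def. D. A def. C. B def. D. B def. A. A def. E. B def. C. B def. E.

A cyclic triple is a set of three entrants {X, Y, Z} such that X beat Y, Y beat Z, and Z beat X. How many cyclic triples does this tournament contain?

0

Of the C(5,3) = 10 triples, the cyclic ones are: none.
That is 0.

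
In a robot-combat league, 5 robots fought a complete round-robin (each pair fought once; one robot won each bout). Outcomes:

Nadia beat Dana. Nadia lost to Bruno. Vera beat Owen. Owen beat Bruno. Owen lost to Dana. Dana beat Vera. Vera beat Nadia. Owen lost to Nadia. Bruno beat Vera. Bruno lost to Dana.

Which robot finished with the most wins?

Dana

Win totals: Owen 1, Dana 3, Nadia 2, Vera 2, Bruno 2.
Dana leads with 3 wins (next highest: 2).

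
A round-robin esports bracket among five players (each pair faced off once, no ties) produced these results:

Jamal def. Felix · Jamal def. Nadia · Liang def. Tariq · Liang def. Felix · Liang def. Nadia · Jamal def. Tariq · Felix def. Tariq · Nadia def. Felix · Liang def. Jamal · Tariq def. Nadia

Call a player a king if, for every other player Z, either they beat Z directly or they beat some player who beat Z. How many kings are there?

1

Liang reaches everyone (king).
Tariq cannot reach Liang, Jamal in two steps.
Jamal cannot reach Liang in two steps.
Nadia cannot reach Liang, Jamal in two steps.
Felix cannot reach Liang, Jamal in two steps.
Kings: Liang — 1.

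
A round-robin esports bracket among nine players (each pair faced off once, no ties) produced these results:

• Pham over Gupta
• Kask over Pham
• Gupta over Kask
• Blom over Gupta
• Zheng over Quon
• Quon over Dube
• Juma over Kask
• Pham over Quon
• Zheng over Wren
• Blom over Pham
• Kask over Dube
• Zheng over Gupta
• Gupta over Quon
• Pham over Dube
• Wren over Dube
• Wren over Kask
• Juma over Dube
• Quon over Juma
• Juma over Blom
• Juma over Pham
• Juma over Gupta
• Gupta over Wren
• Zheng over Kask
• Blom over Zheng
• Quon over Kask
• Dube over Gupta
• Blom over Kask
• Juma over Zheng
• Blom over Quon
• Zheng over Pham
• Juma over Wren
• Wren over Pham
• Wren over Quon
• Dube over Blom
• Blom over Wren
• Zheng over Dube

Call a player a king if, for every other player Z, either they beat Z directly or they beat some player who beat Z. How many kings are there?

4

Blom reaches everyone (king).
Wren cannot reach Zheng in two steps.
Juma reaches everyone (king).
Gupta cannot reach Blom, Zheng in two steps.
Zheng reaches everyone (king).
Dube cannot reach Juma in two steps.
Kask cannot reach Wren, Juma, Zheng in two steps.
Quon reaches everyone (king).
Pham cannot reach Zheng in two steps.
Kings: Blom, Juma, Zheng, Quon — 4.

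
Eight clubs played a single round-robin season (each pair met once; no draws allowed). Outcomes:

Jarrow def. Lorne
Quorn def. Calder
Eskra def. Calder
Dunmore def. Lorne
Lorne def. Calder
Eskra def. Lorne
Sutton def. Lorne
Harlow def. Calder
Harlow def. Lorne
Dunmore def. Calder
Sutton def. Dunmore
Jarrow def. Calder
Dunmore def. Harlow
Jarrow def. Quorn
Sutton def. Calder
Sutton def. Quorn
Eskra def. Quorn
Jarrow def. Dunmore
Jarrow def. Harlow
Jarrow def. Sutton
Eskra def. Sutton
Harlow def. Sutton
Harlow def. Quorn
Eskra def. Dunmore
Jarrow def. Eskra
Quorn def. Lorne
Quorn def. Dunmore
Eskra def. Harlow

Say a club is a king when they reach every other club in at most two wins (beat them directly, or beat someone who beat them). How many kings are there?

Quorn cannot reach Sutton, Jarrow, Eskra in two steps.
Sutton cannot reach Jarrow, Eskra in two steps.
Harlow cannot reach Jarrow, Eskra in two steps.
Dunmore cannot reach Jarrow, Eskra in two steps.
Jarrow reaches everyone (king).
Calder cannot reach Quorn, Sutton, Harlow, Dunmore, Jarrow, Lorne, Eskra in two steps.
Lorne cannot reach Quorn, Sutton, Harlow, Dunmore, Jarrow, Eskra in two steps.
Eskra cannot reach Jarrow in two steps.
Kings: Jarrow — 1.

1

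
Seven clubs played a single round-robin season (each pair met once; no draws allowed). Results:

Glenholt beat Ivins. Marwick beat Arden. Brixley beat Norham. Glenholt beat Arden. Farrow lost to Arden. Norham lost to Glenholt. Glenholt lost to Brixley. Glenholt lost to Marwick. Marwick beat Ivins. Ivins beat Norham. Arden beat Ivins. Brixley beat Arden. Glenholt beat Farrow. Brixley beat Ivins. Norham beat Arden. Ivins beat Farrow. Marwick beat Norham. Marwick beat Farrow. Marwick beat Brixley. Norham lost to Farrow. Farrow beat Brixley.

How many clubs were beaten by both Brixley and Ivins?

1

Brixley beat: Glenholt, Ivins, Arden, Norham.
Ivins beat: Farrow, Norham.
Both beat: Norham — 1.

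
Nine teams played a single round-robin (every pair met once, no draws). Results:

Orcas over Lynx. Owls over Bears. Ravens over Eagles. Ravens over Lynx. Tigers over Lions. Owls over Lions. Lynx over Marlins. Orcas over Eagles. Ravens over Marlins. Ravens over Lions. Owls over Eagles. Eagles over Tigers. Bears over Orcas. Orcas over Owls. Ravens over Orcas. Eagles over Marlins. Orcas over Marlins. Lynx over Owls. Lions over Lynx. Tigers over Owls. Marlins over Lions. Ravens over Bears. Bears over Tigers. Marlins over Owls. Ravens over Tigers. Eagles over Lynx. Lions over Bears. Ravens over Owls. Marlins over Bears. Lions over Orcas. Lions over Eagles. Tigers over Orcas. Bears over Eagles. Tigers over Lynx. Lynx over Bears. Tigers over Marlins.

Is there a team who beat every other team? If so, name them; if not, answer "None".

Ravens

Ravens has 8 wins out of 8 opponents — a perfect record.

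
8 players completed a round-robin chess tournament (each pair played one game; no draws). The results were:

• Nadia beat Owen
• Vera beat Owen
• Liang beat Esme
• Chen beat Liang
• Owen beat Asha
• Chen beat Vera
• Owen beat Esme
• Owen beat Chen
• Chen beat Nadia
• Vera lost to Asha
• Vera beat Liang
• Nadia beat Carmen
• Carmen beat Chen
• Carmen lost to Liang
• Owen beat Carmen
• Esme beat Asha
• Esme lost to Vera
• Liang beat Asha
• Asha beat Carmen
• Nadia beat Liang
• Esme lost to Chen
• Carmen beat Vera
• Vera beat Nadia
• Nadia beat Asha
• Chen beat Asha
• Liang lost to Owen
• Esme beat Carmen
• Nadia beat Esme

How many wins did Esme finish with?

Esme's results: beat Carmen, Asha; lost to Owen, Nadia, Liang, Vera, Chen.
That is 2 wins.

2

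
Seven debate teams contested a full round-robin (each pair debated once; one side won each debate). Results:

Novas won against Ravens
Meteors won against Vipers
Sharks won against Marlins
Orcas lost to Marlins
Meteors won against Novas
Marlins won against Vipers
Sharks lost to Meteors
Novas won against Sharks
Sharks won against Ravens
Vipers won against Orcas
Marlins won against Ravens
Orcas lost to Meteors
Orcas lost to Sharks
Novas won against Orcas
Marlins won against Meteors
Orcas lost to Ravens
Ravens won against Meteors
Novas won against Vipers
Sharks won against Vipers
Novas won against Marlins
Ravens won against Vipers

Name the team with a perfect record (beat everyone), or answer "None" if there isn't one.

Highest win total is Novas with 5 (out of 6 possible).
Novas lost to Meteors, so no team went undefeated.

None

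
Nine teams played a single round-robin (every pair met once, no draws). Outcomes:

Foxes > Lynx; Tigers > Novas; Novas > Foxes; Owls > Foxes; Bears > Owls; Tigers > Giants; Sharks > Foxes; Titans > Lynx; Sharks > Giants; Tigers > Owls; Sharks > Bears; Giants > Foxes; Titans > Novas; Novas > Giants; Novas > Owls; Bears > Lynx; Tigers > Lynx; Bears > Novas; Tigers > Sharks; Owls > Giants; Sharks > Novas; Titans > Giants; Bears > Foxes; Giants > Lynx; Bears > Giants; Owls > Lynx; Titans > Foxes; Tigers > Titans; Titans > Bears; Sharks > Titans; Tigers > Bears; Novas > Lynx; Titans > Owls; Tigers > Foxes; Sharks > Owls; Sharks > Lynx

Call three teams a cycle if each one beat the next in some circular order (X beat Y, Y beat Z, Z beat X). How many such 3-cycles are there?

0

Win totals: Owls 3, Sharks 7, Novas 4, Giants 2, Lynx 0, Titans 6, Tigers 8, Bears 5, Foxes 1.
A team with w wins dominates both others in C(w,2) triples; summing gives 3 + 21 + 6 + 1 + 0 + 15 + 28 + 10 + 0 = 84 transitive triples.
Total triples C(9,3) = 84, so cyclic triples = 84 − 84 = 0.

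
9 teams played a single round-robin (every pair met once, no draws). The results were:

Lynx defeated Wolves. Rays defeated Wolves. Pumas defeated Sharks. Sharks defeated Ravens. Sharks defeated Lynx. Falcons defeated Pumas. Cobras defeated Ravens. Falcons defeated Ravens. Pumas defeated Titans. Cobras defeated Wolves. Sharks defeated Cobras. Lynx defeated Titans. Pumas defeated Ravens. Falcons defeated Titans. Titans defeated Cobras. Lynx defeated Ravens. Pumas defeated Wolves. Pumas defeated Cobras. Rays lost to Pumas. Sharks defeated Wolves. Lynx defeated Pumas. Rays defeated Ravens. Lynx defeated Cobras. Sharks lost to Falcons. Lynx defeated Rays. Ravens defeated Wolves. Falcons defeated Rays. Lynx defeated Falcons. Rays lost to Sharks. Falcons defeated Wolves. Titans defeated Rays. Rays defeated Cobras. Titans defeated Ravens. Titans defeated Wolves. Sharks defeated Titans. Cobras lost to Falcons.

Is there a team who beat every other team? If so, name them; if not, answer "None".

Highest win total is Lynx with 7 (out of 8 possible).
Lynx lost to Sharks, so no team went undefeated.

None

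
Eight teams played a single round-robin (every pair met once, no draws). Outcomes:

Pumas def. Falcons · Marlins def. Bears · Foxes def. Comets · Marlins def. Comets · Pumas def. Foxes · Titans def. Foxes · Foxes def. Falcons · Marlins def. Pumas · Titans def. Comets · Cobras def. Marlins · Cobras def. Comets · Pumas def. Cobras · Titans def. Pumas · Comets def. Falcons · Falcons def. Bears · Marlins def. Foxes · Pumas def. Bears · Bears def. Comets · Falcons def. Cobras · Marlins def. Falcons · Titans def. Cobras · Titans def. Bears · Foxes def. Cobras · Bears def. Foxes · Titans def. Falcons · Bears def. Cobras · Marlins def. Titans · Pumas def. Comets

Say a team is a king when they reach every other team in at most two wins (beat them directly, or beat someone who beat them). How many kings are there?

3

Titans reaches everyone (king).
Cobras reaches everyone (king).
Bears cannot reach Titans, Pumas in two steps.
Comets cannot reach Titans, Marlins, Pumas, Foxes in two steps.
Marlins reaches everyone (king).
Pumas cannot reach Titans in two steps.
Falcons cannot reach Titans, Pumas in two steps.
Foxes cannot reach Titans, Pumas in two steps.
Kings: Titans, Cobras, Marlins — 3.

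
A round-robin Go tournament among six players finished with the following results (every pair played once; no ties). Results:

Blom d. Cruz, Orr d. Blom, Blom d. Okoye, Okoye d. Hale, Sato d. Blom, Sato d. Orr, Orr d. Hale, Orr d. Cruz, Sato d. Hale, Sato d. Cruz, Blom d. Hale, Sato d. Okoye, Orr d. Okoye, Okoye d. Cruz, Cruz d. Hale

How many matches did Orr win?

Orr's results: beat Cruz, Blom, Okoye, Hale; lost to Sato.
That is 4 wins.

4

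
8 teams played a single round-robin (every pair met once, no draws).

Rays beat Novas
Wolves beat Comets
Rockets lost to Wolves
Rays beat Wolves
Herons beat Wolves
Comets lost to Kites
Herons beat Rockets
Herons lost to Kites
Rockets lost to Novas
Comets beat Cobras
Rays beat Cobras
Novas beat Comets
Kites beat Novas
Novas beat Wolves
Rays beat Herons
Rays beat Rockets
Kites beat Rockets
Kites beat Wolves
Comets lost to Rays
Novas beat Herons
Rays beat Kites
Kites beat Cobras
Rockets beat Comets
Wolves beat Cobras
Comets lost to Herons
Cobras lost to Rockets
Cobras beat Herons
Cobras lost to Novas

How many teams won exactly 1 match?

2

Win totals: Wolves 3, Herons 3, Cobras 1, Rays 7, Kites 6, Rockets 2, Novas 5, Comets 1.
Exactly 1: Cobras, Comets — 2 teams.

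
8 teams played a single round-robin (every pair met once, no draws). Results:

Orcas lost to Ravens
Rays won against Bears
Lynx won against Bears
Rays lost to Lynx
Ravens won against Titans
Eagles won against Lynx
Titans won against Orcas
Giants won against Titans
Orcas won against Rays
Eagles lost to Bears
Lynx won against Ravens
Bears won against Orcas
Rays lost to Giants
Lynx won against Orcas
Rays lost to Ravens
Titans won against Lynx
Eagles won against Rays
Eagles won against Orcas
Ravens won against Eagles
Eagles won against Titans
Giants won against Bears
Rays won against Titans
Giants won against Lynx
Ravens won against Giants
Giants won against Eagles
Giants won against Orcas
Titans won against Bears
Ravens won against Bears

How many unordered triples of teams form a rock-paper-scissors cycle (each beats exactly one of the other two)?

9

Win totals: Bears 2, Lynx 4, Giants 6, Titans 3, Rays 2, Eagles 4, Orcas 1, Ravens 6.
A team with w wins dominates both others in C(w,2) triples; summing gives 1 + 6 + 15 + 3 + 1 + 6 + 0 + 15 = 47 transitive triples.
Total triples C(8,3) = 56, so cyclic triples = 56 − 47 = 9.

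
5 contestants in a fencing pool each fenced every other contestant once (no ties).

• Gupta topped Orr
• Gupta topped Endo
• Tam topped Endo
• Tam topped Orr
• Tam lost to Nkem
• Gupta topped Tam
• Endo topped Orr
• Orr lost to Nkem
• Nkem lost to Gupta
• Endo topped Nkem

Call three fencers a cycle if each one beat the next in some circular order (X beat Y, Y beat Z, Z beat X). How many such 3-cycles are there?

1

Of the C(5,3) = 10 triples, the cyclic ones are: {Endo, Tam, Nkem}.
That is 1.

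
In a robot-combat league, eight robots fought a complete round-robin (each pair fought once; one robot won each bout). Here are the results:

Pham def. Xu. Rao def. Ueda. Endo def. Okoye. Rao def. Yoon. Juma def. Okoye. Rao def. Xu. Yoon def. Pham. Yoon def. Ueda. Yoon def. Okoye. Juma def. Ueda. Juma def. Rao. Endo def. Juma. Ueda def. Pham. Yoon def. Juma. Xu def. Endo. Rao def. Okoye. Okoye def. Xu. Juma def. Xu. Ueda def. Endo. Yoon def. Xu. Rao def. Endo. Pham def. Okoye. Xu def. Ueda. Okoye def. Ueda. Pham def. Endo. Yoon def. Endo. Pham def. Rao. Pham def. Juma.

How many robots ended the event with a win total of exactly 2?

4

Win totals: Endo 2, Yoon 6, Ueda 2, Pham 5, Okoye 2, Xu 2, Juma 4, Rao 5.
Exactly 2: Endo, Ueda, Okoye, Xu — 4 robots.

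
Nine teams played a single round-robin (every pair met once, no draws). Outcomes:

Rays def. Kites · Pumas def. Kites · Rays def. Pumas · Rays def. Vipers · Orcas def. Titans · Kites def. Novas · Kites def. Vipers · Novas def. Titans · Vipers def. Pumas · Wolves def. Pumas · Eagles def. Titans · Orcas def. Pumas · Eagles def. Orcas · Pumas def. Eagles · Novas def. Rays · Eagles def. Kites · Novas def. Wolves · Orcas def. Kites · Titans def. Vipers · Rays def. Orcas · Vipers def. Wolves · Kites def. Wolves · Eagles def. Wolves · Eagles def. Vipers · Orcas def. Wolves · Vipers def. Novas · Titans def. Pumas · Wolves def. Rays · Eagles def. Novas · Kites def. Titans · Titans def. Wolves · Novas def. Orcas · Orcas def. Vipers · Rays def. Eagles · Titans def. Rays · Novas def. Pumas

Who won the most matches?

Win totals: Titans 4, Eagles 6, Novas 5, Orcas 5, Vipers 3, Kites 4, Wolves 2, Pumas 2, Rays 5.
Eagles leads with 6 wins (next highest: 5).

Eagles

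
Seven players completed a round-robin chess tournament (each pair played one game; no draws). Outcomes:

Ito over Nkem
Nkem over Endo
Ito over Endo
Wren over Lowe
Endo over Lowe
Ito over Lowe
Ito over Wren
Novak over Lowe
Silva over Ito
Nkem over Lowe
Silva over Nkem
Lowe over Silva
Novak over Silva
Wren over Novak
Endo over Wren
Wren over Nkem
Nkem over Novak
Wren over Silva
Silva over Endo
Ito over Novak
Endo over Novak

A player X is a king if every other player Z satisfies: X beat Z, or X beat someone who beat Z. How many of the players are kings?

3

Ito reaches everyone (king).
Lowe cannot reach Wren, Novak in two steps.
Silva reaches everyone (king).
Nkem cannot reach Ito in two steps.
Endo cannot reach Ito in two steps.
Wren reaches everyone (king).
Novak cannot reach Wren in two steps.
Kings: Ito, Silva, Wren — 3.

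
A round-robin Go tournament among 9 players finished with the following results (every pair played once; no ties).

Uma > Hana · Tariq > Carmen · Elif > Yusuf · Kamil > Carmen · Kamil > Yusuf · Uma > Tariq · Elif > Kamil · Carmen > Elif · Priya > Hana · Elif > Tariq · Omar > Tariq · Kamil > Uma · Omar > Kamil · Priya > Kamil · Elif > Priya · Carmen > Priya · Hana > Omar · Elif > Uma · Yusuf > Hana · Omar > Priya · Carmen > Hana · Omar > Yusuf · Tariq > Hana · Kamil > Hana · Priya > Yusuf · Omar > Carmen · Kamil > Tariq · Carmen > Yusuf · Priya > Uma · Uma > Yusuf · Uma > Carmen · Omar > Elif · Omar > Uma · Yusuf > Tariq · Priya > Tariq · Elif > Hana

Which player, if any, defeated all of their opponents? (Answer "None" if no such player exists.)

None

Highest win total is Omar with 7 (out of 8 possible).
Omar lost to Hana, so no player went undefeated.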